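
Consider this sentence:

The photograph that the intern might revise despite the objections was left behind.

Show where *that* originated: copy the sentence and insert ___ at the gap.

'that' is the direct object of 'revise'. The gap is right after 'revise'.

The photograph that the intern might revise ___ despite the objections was left behind.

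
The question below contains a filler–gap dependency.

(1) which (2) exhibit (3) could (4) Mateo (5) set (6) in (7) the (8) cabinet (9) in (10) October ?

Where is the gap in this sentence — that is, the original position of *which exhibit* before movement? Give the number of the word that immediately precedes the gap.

Underlying clause: Mateo could set which exhibit in the cabinet in October.
'which exhibit' functions as the direct object of 'set'. It moves to the left edge, and the trace sits right after 'set':
Which exhibit could Mateo set ___ in the cabinet in October?
'set' is word 5.

5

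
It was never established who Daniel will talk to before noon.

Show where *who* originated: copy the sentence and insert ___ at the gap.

In situ: Daniel will talk to who before noon.
The filler 'who' is interpreted as the object of the preposition 'to'. The gap is right after 'to'.

It was never established who Daniel will talk to ___ before noon.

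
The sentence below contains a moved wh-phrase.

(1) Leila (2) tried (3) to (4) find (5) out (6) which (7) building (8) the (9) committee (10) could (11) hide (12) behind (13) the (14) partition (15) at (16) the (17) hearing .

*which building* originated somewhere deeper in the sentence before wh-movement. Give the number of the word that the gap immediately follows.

11

In situ: The committee could hide which building behind the partition at the hearing.
'which building' functions as the direct object of 'hide'. Wh-movement fronts it, leaving a gap right after 'hide':
Leila tried to find out which building the committee could hide ___ behind the partition at the hearing.
'hide' is word 11.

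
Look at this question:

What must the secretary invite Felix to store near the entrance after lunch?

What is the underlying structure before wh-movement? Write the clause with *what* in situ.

The secretary must invite Felix to store what near the entrance after lunch.

'what' is the direct object of 'store'. Wh-movement fronts it, leaving a gap right after 'store':
What must the secretary invite Felix to store ___ near the entrance after lunch?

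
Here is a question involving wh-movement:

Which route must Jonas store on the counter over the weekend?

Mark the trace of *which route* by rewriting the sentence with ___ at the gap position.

Which route must Jonas store ___ on the counter over the weekend?

Before movement: Jonas must store which route on the counter over the weekend.
'which route' functions as the direct object of 'store'. The gap is right after 'store'.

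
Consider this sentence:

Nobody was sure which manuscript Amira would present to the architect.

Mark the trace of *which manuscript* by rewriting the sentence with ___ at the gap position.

Pre-movement form: Amira would present which manuscript to the architect.
'which manuscript' is the direct object of 'present'. The gap is right after 'present'.

Nobody was sure which manuscript Amira would present ___ to the architect.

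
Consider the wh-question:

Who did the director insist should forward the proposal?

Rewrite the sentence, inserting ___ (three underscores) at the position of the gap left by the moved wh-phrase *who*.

Before movement: The director did insist who should forward the proposal.
The filler 'who' is interpreted as the subject of the clause embedded under 'insist'. The gap is right after 'insist'.

Who did the director insist ___ should forward the proposal?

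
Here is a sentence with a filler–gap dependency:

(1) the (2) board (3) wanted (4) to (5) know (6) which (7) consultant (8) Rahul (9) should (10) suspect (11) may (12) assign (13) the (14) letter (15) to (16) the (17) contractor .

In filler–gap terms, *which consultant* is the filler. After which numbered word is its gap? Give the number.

Underlying clause: Rahul should suspect which consultant may assign the letter to the contractor.
'which consultant' functions as the subject of the clause embedded under 'suspect'. Fronting leaves a gap immediately after 'suspect':
The board wanted to know which consultant Rahul should suspect ___ may assign the letter to the contractor.
'suspect' is word 10.

10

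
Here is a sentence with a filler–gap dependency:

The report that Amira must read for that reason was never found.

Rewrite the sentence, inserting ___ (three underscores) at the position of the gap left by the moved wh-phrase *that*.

'that' is the direct object of 'read'. The gap is right after 'read'.

The report that Amira must read ___ for that reason was never found.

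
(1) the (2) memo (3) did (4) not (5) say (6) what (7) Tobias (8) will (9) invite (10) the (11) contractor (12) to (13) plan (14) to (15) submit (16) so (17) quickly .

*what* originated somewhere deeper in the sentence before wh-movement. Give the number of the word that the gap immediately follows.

Pre-movement form: Tobias will invite the contractor to plan to submit what so quickly.
'what' functions as the direct object of 'submit'. Wh-movement fronts it, leaving a gap right after 'submit':
The memo did not say what Tobias will invite the contractor to plan to submit ___ so quickly.
'submit' is word 15.

15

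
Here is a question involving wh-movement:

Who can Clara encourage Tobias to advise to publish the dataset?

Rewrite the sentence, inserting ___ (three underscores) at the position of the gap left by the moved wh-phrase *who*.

Pre-movement form: Clara can encourage Tobias to advise who to publish the dataset.
The filler 'who' is interpreted as the direct object of 'advise'. The gap is right after 'advise'.

Who can Clara encourage Tobias to advise ___ to publish the dataset?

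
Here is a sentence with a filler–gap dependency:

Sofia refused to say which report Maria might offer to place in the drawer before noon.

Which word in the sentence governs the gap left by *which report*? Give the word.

place

Pre-movement form: Maria might offer to place which report in the drawer before noon.
'which report' functions as the direct object of 'place'. Wh-movement fronts it, leaving a gap right after 'place':
Sofia refused to say which report Maria might offer to place ___ in the drawer before noon.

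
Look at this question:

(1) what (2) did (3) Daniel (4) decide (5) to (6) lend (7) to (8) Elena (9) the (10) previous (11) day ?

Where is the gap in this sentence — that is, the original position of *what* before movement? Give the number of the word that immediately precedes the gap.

Pre-movement form: Daniel did decide to lend what to Elena the previous day.
'what' is the direct object of 'lend'. Fronting leaves a gap immediately after 'lend':
What did Daniel decide to lend ___ to Elena the previous day?
'lend' is word 6.

6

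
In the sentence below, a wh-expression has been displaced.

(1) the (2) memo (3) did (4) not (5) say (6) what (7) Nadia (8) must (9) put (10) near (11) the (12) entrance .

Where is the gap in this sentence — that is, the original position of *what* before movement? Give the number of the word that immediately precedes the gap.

9

Before movement: Nadia must put what near the entrance.
'what' is the direct object of 'put'. Fronting leaves a gap immediately after 'put':
The memo did not say what Nadia must put ___ near the entrance.
'put' is word 9.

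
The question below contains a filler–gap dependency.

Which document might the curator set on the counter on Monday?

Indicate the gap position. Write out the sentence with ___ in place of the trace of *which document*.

Pre-movement form: The curator might set which document on the counter on Monday.
'which document' functions as the direct object of 'set'. The gap is right after 'set'.

Which document might the curator set ___ on the counter on Monday?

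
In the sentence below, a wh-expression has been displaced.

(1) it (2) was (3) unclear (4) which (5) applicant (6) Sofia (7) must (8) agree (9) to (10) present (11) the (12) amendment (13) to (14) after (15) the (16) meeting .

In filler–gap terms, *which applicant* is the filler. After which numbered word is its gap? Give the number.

13

Before movement: Sofia must agree to present the amendment to which applicant after the meeting.
'which applicant' functions as the object of the preposition 'to' (recipient of 'present'). Wh-movement fronts it, leaving a gap right after 'to':
It was unclear which applicant Sofia must agree to present the amendment to ___ after the meeting.
'to' is word 13.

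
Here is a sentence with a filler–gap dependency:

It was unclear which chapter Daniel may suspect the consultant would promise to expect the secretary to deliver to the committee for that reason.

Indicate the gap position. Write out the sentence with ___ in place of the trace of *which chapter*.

It was unclear which chapter Daniel may suspect the consultant would promise to expect the secretary to deliver ___ to the committee for that reason.

Underlying clause: Daniel may suspect the consultant would promise to expect the secretary to deliver which chapter to the committee for that reason.
The filler 'which chapter' is interpreted as the direct object of 'deliver'. The gap is right after 'deliver'.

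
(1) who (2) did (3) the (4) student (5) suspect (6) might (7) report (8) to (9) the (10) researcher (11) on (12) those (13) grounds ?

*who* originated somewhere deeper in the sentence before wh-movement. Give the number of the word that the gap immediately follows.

5

Pre-movement form: The student did suspect who might report to the researcher on those grounds.
'who' is the subject of the clause embedded under 'suspect'. Wh-movement fronts it, leaving a gap right after 'suspect':
Who did the student suspect ___ might report to the researcher on those grounds?
'suspect' is word 5.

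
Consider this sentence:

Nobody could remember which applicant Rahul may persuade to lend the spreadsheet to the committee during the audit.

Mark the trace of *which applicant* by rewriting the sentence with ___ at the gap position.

Underlying clause: Rahul may persuade which applicant to lend the spreadsheet to the committee during the audit.
'which applicant' functions as the direct object of 'persuade'. The gap is right after 'persuade'.

Nobody could remember which applicant Rahul may persuade ___ to lend the spreadsheet to the committee during the audit.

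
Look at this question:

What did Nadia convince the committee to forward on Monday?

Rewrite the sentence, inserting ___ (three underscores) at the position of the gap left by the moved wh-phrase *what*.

In situ: Nadia did convince the committee to forward what on Monday.
'what' is the direct object of 'forward'. The gap is right after 'forward'.

What did Nadia convince the committee to forward ___ on Monday?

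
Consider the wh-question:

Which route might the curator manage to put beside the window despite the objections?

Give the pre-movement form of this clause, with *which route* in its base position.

The curator might manage to put which route beside the window despite the objections.

'which route' is the direct object of 'put'. It moves to the left edge, and the trace sits right after 'put':
Which route might the curator manage to put ___ beside the window despite the objections?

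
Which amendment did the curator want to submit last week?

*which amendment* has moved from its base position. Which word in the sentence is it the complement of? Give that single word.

submit

In situ: The curator did want to submit which amendment last week.
'which amendment' functions as the direct object of 'submit'. Wh-movement fronts it, leaving a gap right after 'submit':
Which amendment did the curator want to submit ___ last week?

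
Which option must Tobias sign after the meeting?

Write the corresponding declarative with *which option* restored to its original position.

Tobias must sign which option after the meeting.

'which option' is the direct object of 'sign'. Fronting leaves a gap immediately after 'sign':
Which option must Tobias sign ___ after the meeting?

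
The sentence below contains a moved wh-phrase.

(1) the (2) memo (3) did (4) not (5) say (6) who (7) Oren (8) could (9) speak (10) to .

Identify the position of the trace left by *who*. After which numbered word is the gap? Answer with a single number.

In situ: Oren could speak to who.
The filler 'who' is interpreted as the object of the preposition 'to'. It moves to the left edge, and the trace sits right after 'to':
The memo did not say who Oren could speak to ___.
'to' is word 10.

10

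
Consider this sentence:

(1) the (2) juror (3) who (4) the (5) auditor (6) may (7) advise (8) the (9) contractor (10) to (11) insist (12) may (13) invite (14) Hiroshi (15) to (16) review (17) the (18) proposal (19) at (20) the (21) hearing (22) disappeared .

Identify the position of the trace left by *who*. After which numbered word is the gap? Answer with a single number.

11

'who' is the subject of the clause embedded under 'insist'. Fronting leaves a gap immediately after 'insist':
The juror who the auditor may advise the contractor to insist ___ may invite Hiroshi to review the proposal at the hearing disappeared.
'insist' is word 11.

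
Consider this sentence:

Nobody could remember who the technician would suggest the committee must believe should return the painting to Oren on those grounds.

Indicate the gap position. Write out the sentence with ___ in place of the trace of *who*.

Before movement: The technician would suggest the committee must believe who should return the painting to Oren on those grounds.
The filler 'who' is interpreted as the subject of the clause embedded under 'believe'. The gap is right after 'believe'.

Nobody could remember who the technician would suggest the committee must believe ___ should return the painting to Oren on those grounds.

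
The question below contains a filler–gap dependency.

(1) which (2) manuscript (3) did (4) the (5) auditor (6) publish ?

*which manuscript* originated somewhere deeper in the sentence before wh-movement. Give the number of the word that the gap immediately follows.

Pre-movement form: The auditor did publish which manuscript.
The filler 'which manuscript' is interpreted as the direct object of 'publish'. Fronting leaves a gap immediately after 'publish':
Which manuscript did the auditor publish ___?
'publish' is word 6.

6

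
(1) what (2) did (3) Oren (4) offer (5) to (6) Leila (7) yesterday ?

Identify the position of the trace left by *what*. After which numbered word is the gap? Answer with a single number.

Before movement: Oren did offer what to Leila yesterday.
The filler 'what' is interpreted as the direct object of 'offer'. Wh-movement fronts it, leaving a gap right after 'offer':
What did Oren offer ___ to Leila yesterday?
'offer' is word 4.

4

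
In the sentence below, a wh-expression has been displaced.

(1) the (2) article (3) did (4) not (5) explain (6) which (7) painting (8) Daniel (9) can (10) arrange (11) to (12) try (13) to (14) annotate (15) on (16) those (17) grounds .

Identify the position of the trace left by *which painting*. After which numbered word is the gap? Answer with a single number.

14

Pre-movement form: Daniel can arrange to try to annotate which painting on those grounds.
'which painting' is the direct object of 'annotate'. It moves to the left edge, and the trace sits right after 'annotate':
The article did not explain which painting Daniel can arrange to try to annotate ___ on those grounds.
'annotate' is word 14.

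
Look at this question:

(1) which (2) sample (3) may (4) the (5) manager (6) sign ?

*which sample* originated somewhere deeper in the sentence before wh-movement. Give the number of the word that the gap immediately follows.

6

Underlying clause: The manager may sign which sample.
'which sample' is the direct object of 'sign'. It moves to the left edge, and the trace sits right after 'sign':
Which sample may the manager sign ___?
'sign' is word 6.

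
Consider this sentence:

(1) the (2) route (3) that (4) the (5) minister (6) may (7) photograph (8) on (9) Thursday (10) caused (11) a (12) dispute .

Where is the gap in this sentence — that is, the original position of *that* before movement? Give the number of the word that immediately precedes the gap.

The filler 'that' is interpreted as the direct object of 'photograph'. It moves to the left edge, and the trace sits right after 'photograph':
The route that the minister may photograph ___ on Thursday caused a dispute.
'photograph' is word 7.

7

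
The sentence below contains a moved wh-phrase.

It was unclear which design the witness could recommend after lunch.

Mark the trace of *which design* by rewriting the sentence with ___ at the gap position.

In situ: The witness could recommend which design after lunch.
'which design' is the direct object of 'recommend'. The gap is right after 'recommend'.

It was unclear which design the witness could recommend ___ after lunch.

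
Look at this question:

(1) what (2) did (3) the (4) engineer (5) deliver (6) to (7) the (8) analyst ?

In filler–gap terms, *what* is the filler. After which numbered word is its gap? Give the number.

5

In situ: The engineer did deliver what to the analyst.
The filler 'what' is interpreted as the direct object of 'deliver'. Wh-movement fronts it, leaving a gap right after 'deliver':
What did the engineer deliver ___ to the analyst?
'deliver' is word 5.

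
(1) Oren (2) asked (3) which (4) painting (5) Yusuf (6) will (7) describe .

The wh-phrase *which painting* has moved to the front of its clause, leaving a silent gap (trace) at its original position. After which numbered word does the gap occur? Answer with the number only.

7

Underlying clause: Yusuf will describe which painting.
'which painting' is the direct object of 'describe'. It moves to the left edge, and the trace sits right after 'describe':
Oren asked which painting Yusuf will describe ___.
'describe' is word 7.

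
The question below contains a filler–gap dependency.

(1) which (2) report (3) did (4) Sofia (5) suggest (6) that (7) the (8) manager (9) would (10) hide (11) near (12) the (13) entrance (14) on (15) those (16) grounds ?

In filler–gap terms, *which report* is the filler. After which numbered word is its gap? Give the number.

10

In situ: Sofia did suggest that the manager would hide which report near the entrance on those grounds.
'which report' is the direct object of 'hide'. Wh-movement fronts it, leaving a gap right after 'hide':
Which report did Sofia suggest that the manager would hide ___ near the entrance on those grounds?
'hide' is word 10.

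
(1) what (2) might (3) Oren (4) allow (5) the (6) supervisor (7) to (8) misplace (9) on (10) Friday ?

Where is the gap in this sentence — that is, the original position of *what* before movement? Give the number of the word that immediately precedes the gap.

8

Before movement: Oren might allow the supervisor to misplace what on Friday.
'what' functions as the direct object of 'misplace'. It moves to the left edge, and the trace sits right after 'misplace':
What might Oren allow the supervisor to misplace ___ on Friday?
'misplace' is word 8.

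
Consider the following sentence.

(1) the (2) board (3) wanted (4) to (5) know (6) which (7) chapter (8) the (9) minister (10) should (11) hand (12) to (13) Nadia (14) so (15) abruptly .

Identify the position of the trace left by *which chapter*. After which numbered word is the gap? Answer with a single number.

Underlying clause: The minister should hand which chapter to Nadia so abruptly.
The filler 'which chapter' is interpreted as the direct object of 'hand'. It moves to the left edge, and the trace sits right after 'hand':
The board wanted to know which chapter the minister should hand ___ to Nadia so abruptly.
'hand' is word 11.

11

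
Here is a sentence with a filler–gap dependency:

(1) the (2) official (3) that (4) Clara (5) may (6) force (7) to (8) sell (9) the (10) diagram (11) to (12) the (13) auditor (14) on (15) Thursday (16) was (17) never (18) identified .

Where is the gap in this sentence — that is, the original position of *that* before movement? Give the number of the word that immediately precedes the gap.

'that' is the direct object of 'force'. Wh-movement fronts it, leaving a gap right after 'force':
The official that Clara may force ___ to sell the diagram to the auditor on Thursday was never identified.
'force' is word 6.

6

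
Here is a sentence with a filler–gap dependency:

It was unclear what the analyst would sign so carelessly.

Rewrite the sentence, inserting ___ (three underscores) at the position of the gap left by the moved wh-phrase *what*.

It was unclear what the analyst would sign ___ so carelessly.

In situ: The analyst would sign what so carelessly.
The filler 'what' is interpreted as the direct object of 'sign'. The gap is right after 'sign'.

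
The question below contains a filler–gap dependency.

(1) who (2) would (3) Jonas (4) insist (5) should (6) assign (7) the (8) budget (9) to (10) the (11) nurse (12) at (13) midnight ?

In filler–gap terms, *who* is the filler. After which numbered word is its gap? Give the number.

4

In situ: Jonas would insist who should assign the budget to the nurse at midnight.
'who' is the subject of the clause embedded under 'insist'. Wh-movement fronts it, leaving a gap right after 'insist':
Who would Jonas insist ___ should assign the budget to the nurse at midnight?
'insist' is word 4.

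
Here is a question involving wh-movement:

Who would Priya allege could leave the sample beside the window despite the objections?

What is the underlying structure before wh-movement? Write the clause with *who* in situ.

Priya would allege who could leave the sample beside the window despite the objections.

'who' is the subject of the clause embedded under 'allege'. Fronting leaves a gap immediately after 'allege':
Who would Priya allege ___ could leave the sample beside the window despite the objections?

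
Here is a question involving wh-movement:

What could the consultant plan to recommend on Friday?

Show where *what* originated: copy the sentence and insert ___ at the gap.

In situ: The consultant could plan to recommend what on Friday.
'what' is the direct object of 'recommend'. The gap is right after 'recommend'.

What could the consultant plan to recommend ___ on Friday?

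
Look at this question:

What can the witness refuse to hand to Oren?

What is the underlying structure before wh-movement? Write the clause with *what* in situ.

'what' is the direct object of 'hand'. Wh-movement fronts it, leaving a gap right after 'hand':
What can the witness refuse to hand ___ to Oren?

The witness can refuse to hand what to Oren.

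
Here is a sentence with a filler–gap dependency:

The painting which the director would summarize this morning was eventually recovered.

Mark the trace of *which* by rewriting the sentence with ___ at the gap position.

The filler 'which' is interpreted as the direct object of 'summarize'. The gap is right after 'summarize'.

The painting which the director would summarize ___ this morning was eventually recovered.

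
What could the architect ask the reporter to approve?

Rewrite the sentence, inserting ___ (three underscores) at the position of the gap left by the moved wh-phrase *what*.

Pre-movement form: The architect could ask the reporter to approve what.
The filler 'what' is interpreted as the direct object of 'approve'. The gap is right after 'approve'.

What could the architect ask the reporter to approve ___?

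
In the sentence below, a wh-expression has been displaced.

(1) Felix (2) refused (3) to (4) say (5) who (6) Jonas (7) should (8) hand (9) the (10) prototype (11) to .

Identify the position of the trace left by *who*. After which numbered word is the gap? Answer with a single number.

Underlying clause: Jonas should hand the prototype to who.
'who' functions as the object of the preposition 'to' (recipient of 'hand'). Fronting leaves a gap immediately after 'to':
Felix refused to say who Jonas should hand the prototype to ___.
'to' is word 11.

11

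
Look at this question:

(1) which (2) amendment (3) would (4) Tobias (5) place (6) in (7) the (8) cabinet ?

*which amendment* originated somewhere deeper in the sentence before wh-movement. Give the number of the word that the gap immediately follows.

5

Before movement: Tobias would place which amendment in the cabinet.
'which amendment' is the direct object of 'place'. Fronting leaves a gap immediately after 'place':
Which amendment would Tobias place ___ in the cabinet?
'place' is word 5.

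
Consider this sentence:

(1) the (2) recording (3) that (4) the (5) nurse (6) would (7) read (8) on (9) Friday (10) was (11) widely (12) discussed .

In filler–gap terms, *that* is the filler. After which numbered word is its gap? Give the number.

The filler 'that' is interpreted as the direct object of 'read'. It moves to the left edge, and the trace sits right after 'read':
The recording that the nurse would read ___ on Friday was widely discussed.
'read' is word 7.

7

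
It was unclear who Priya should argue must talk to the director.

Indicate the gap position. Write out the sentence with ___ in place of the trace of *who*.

It was unclear who Priya should argue ___ must talk to the director.

In situ: Priya should argue who must talk to the director.
'who' is the subject of the clause embedded under 'argue'. The gap is right after 'argue'.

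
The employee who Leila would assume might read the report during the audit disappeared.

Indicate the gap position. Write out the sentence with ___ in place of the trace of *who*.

The employee who Leila would assume ___ might read the report during the audit disappeared.

The filler 'who' is interpreted as the subject of the clause embedded under 'assume'. The gap is right after 'assume'.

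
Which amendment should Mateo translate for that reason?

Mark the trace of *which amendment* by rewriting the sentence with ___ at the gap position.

Underlying clause: Mateo should translate which amendment for that reason.
'which amendment' is the direct object of 'translate'. The gap is right after 'translate'.

Which amendment should Mateo translate ___ for that reason?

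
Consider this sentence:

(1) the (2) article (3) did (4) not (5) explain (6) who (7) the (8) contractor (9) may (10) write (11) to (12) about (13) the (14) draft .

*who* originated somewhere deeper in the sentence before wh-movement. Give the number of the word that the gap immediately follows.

11

In situ: The contractor may write to who about the draft.
The filler 'who' is interpreted as the object of the preposition 'to'. It moves to the left edge, and the trace sits right after 'to':
The article did not explain who the contractor may write to ___ about the draft.
'to' is word 11.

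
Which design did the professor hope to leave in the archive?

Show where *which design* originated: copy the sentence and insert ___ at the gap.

Which design did the professor hope to leave ___ in the archive?

Pre-movement form: The professor did hope to leave which design in the archive.
'which design' functions as the direct object of 'leave'. The gap is right after 'leave'.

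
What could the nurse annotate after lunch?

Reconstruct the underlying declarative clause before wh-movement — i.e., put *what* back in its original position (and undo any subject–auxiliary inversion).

The nurse could annotate what after lunch.

'what' functions as the direct object of 'annotate'. It moves to the left edge, and the trace sits right after 'annotate':
What could the nurse annotate ___ after lunch?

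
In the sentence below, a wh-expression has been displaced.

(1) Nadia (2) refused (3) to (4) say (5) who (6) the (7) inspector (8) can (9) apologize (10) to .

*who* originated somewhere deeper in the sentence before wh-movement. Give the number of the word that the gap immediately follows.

10

Before movement: The inspector can apologize to who.
The filler 'who' is interpreted as the object of the preposition 'to'. It moves to the left edge, and the trace sits right after 'to':
Nadia refused to say who the inspector can apologize to ___.
'to' is word 10.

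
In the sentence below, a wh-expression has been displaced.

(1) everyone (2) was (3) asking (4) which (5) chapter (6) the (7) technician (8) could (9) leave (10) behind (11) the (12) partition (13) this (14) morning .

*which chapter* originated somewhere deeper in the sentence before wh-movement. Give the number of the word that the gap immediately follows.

9

Before movement: The technician could leave which chapter behind the partition this morning.
The filler 'which chapter' is interpreted as the direct object of 'leave'. Wh-movement fronts it, leaving a gap right after 'leave':
Everyone was asking which chapter the technician could leave ___ behind the partition this morning.
'leave' is word 9.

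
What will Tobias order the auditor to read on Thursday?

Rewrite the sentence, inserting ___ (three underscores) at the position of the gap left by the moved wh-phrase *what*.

What will Tobias order the auditor to read ___ on Thursday?

Pre-movement form: Tobias will order the auditor to read what on Thursday.
The filler 'what' is interpreted as the direct object of 'read'. The gap is right after 'read'.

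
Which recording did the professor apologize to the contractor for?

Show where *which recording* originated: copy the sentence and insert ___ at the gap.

Pre-movement form: The professor did apologize to the contractor for which recording.
'which recording' functions as the object of the preposition 'for'. The gap is right after 'for'.

Which recording did the professor apologize to the contractor for ___?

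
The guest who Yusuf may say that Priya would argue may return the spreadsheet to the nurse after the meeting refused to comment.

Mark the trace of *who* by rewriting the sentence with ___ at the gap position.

'who' is the subject of the clause embedded under 'argue'. The gap is right after 'argue'.

The guest who Yusuf may say that Priya would argue ___ may return the spreadsheet to the nurse after the meeting refused to comment.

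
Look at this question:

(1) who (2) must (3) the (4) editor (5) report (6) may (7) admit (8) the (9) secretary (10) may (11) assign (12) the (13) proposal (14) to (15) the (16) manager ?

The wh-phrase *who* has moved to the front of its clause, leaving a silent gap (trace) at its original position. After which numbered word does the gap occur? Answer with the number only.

5

Underlying clause: The editor must report who may admit the secretary may assign the proposal to the manager.
'who' functions as the subject of the clause embedded under 'report'. It moves to the left edge, and the trace sits right after 'report':
Who must the editor report ___ may admit the secretary may assign the proposal to the manager?
'report' is word 5.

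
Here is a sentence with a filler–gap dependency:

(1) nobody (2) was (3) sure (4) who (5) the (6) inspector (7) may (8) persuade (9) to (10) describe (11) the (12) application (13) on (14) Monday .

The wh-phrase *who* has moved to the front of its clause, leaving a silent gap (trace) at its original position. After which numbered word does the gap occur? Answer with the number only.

8

In situ: The inspector may persuade who to describe the application on Monday.
'who' is the direct object of 'persuade'. It moves to the left edge, and the trace sits right after 'persuade':
Nobody was sure who the inspector may persuade ___ to describe the application on Monday.
'persuade' is word 8.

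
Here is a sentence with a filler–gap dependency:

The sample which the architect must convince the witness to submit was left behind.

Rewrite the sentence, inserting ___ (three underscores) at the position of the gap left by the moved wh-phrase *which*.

The sample which the architect must convince the witness to submit ___ was left behind.

'which' functions as the direct object of 'submit'. The gap is right after 'submit'.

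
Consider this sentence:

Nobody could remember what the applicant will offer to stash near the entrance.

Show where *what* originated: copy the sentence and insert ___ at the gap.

Underlying clause: The applicant will offer to stash what near the entrance.
'what' is the direct object of 'stash'. The gap is right after 'stash'.

Nobody could remember what the applicant will offer to stash ___ near the entrance.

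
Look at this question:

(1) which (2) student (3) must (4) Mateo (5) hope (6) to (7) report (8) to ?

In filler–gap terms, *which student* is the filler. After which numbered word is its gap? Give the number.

8

Before movement: Mateo must hope to report to which student.
'which student' is the object of the preposition 'to'. It moves to the left edge, and the trace sits right after 'to':
Which student must Mateo hope to report to ___?
'to' is word 8.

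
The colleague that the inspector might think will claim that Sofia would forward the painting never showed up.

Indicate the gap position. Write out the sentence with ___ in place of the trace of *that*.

'that' is the subject of the clause embedded under 'think'. The gap is right after 'think'.

The colleague that the inspector might think ___ will claim that Sofia would forward the painting never showed up.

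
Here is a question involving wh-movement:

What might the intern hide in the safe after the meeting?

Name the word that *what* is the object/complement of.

hide

Before movement: The intern might hide what in the safe after the meeting.
The filler 'what' is interpreted as the direct object of 'hide'. Wh-movement fronts it, leaving a gap right after 'hide':
What might the intern hide ___ in the safe after the meeting?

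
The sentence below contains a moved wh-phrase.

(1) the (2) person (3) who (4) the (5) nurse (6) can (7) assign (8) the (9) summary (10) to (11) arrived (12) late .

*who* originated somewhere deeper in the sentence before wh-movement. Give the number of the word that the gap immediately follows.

10

'who' is the object of the preposition 'to' (recipient of 'assign'). Wh-movement fronts it, leaving a gap right after 'to':
The person who the nurse can assign the summary to ___ arrived late.
'to' is word 10.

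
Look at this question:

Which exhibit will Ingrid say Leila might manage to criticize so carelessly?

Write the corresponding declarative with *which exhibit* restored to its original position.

The filler 'which exhibit' is interpreted as the direct object of 'criticize'. Fronting leaves a gap immediately after 'criticize':
Which exhibit will Ingrid say Leila might manage to criticize ___ so carelessly?

Ingrid will say Leila might manage to criticize which exhibit so carelessly.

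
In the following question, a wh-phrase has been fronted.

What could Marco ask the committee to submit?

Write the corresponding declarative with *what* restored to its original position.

Marco could ask the committee to submit what.

The filler 'what' is interpreted as the direct object of 'submit'. Fronting leaves a gap immediately after 'submit':
What could Marco ask the committee to submit ___?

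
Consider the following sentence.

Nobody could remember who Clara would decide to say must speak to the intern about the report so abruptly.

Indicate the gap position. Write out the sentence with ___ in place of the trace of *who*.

Nobody could remember who Clara would decide to say ___ must speak to the intern about the report so abruptly.

Before movement: Clara would decide to say who must speak to the intern about the report so abruptly.
The filler 'who' is interpreted as the subject of the clause embedded under 'say'. The gap is right after 'say'.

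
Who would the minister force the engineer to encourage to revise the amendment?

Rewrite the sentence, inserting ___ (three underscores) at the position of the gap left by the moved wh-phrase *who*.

Pre-movement form: The minister would force the engineer to encourage who to revise the amendment.
'who' functions as the direct object of 'encourage'. The gap is right after 'encourage'.

Who would the minister force the engineer to encourage ___ to revise the amendment?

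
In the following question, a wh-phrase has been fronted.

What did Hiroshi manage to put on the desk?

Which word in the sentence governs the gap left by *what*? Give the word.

put

In situ: Hiroshi did manage to put what on the desk.
The filler 'what' is interpreted as the direct object of 'put'. It moves to the left edge, and the trace sits right after 'put':
What did Hiroshi manage to put ___ on the desk?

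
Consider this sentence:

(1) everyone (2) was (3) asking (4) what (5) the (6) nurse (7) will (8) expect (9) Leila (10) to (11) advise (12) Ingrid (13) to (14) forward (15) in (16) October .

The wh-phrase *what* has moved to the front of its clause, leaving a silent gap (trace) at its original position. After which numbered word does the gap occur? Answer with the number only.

14

Before movement: The nurse will expect Leila to advise Ingrid to forward what in October.
'what' is the direct object of 'forward'. Wh-movement fronts it, leaving a gap right after 'forward':
Everyone was asking what the nurse will expect Leila to advise Ingrid to forward ___ in October.
'forward' is word 14.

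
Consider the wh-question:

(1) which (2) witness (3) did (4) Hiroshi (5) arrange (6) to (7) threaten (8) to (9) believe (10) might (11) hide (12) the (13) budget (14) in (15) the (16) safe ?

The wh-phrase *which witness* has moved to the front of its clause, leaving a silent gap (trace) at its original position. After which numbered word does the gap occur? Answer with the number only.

Before movement: Hiroshi did arrange to threaten to believe which witness might hide the budget in the safe.
'which witness' functions as the subject of the clause embedded under 'believe'. It moves to the left edge, and the trace sits right after 'believe':
Which witness did Hiroshi arrange to threaten to believe ___ might hide the budget in the safe?
'believe' is word 9.

9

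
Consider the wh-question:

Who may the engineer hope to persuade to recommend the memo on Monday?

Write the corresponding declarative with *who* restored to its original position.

'who' functions as the direct object of 'persuade'. Fronting leaves a gap immediately after 'persuade':
Who may the engineer hope to persuade ___ to recommend the memo on Monday?

The engineer may hope to persuade who to recommend the memo on Monday.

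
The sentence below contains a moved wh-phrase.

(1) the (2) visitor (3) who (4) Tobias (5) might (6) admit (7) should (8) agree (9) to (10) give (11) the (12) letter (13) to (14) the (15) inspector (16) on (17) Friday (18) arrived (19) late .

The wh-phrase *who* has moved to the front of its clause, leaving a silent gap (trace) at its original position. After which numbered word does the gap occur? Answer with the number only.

The filler 'who' is interpreted as the subject of the clause embedded under 'admit'. It moves to the left edge, and the trace sits right after 'admit':
The visitor who Tobias might admit ___ should agree to give the letter to the inspector on Friday arrived late.
'admit' is word 6.

6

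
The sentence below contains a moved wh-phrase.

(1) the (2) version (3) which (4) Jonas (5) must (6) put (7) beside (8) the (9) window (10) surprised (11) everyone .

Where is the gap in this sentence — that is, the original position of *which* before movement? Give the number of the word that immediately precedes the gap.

The filler 'which' is interpreted as the direct object of 'put'. Wh-movement fronts it, leaving a gap right after 'put':
The version which Jonas must put ___ beside the window surprised everyone.
'put' is word 6.

6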